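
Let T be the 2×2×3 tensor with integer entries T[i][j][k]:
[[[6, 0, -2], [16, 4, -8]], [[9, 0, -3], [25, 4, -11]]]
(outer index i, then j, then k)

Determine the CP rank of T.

2

Lower bound: the mode-3 unfolding of T (rows indexed by k, columns by (i,j) = (0,0), (0,1), (1,0), (1,1)) is [[6, 16, 9, 25], [0, 4, 0, 4], [-2, -8, -3, -11]].
There the 2×2 minor on rows k ∈ {0, 1}, columns (i,j) ∈ {(0,0), (0,1)} is det [[6, 16], [0, 4]] = 24 ≠ 0, so this unfolding has rank ≥ 2; CP rank is at least every unfolding rank, so rank(T) ≥ 2. (Flattening ranks never certify an upper bound on CP rank; for that we must actually write T with 2 rank-1 terms.)
Upper bound — finding two terms. Write S_k = T[:,:,k] for the frontal slices: S₀ = [[6, 16], [9, 25]], S₁ = [[0, 4], [0, 4]], S₂ = [[-2, -8], [-3, -11]].
If T = a₁ (x) b₁ (x) c₁ + a₂ (x) b₂ (x) c₂ then each S_k = c₁[k]·a₁b₁ᵀ + c₂[k]·a₂b₂ᵀ. S₀ and S₁ are linearly independent, so a₁b₁ᵀ and a₂b₂ᵀ must span the same plane of matrices: they are the rank-1 matrices of the form x·S₀ + y·S₁.
det(x·S₀ + y·S₁) is 6·x² − 12·xy = 6·(x − 2·y)(x), vanishing at (x:y) = (2:1) and (0:1).
M₁ = 2·S₀ + S₁ = [[12, 36], [18, 54]] = 6·[2, 3][1, 3]ᵀ and M₂ = S₁ = [[0, 4], [0, 4]] = 4·[1, 1][0, 1]ᵀ, so take a₁ = [2, 3], b₁ = [1, 3], a₂ = [1, 1], b₂ = [0, 1].
Each slice is an integer combination of E₁ = a₁b₁ᵀ and E₂ = a₂b₂ᵀ: S₀ = 3·E₁ − 2·E₂, S₁ = 4·E₂, S₂ = −E₁ − 2·E₂; reading off coefficients, c₁ = [3, 0, -1] and c₂ = [-2, 4, -2].
Hence T = [2, 3] (x) [1, 3] (x) [3, 0, -1] + [1, 1] (x) [0, 1] (x) [-2, 4, -2], so rank(T) ≤ 2.
These bounds meet, so rank(T) = 2.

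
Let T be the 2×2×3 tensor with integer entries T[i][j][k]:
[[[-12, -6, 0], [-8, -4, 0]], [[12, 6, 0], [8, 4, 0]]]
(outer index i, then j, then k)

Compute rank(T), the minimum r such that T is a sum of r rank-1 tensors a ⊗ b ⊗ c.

1

Lower bound: T ≠ 0 (e.g. T[0,0,0] = -12), so rank(T) ≥ 1.
Upper bound: the mode-1 fibre T[:,0,0] = [-12, 12] gives a = (1, -1) (primitive direction); the mode-2 fibre T[0,:,0] = [-12, -8] gives b = (3, 2); then c[k] = T[0,0,k] / (a[0]·b[0]) = [-12, -6, 0] / 3 = (-4, -2, 0).
Expanding (1, -1) ⊗ (3, 2) ⊗ (-4, -2, 0) reproduces all 12 entries of T, so T = (1, -1) ⊗ (3, 2) ⊗ (-4, -2, 0) and rank(T) ≤ 1.
These bounds meet, so rank(T) = 1.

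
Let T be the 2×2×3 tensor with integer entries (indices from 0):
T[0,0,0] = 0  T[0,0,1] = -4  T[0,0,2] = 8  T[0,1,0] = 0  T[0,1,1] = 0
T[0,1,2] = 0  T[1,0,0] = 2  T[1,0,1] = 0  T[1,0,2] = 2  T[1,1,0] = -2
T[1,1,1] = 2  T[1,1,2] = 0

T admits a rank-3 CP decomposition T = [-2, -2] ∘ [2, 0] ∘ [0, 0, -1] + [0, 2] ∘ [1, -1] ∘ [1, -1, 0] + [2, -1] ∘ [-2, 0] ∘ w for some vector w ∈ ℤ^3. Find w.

Subtract the known terms from T to get the rank-1 residual R = [2, -1] ∘ [-2, 0] ∘ w, so R[i,j,k] = a[i]·b[j]·w[k]. Pick indices with nonzero a[0]·b[0] = (2)·(-2) = -4. Only the fibre through (0,0,·) is needed: R[0,0,:] = T[0,0,:] − Σₗ aₗ[0]bₗ[0]cₗ = [0, -4, 8] − (-2)·(2)·[0, 0, -1] − (0)·(1)·[1, -1, 0] = [0, -4, 4]. Then w[k] = R[0,0,k] / -4 for each k, giving w = [0, -4, 4] / -4 = [0, 1, -1].

w = [0, 1, -1]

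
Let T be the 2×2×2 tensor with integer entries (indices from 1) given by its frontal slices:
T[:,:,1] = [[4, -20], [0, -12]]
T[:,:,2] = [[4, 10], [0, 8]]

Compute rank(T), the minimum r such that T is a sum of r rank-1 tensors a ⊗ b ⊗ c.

2

Lower bound: the mode-3 unfolding of T (rows indexed by k, columns by (i,j) = (1,1), (1,2), (2,1), (2,2)) is [[4, -20, 0, -12], [4, 10, 0, 8]].
There the 2×2 minor on rows k ∈ {1, 2}, columns (i,j) ∈ {(1,1), (1,2)} is det [[4, -20], [4, 10]] = 120 ≠ 0, so this unfolding has rank ≥ 2; CP rank is at least every unfolding rank, so rank(T) ≥ 2. (This is only a lower bound: in general the CP rank may exceed every unfolding rank, so we still need to exhibit 2 rank-1 terms summing to T.)
Upper bound — finding two terms. Write S_k = T[:,:,k] for the frontal slices: S₁ = [[4, -20], [0, -12]], S₂ = [[4, 10], [0, 8]].
If T = a₁ ⊗ b₁ ⊗ c₁ + a₂ ⊗ b₂ ⊗ c₂ then each S_k = c₁[k]·a₁b₁ᵀ + c₂[k]·a₂b₂ᵀ. S₁ and S₂ are linearly independent, so a₁b₁ᵀ and a₂b₂ᵀ must span the same plane of matrices: they are the rank-1 matrices of the form x·S₁ + y·S₂.
det(x·S₁ + y·S₂) is −48·x² − 16·xy + 32·y² = (-16)·(3·x − 2·y)(x + y), vanishing at (x:y) = (2:3) and (1:-1).
M₁ = 2·S₁ + 3·S₂ = [[20, -10], [0, 0]] = 10·[1, 0][2, -1]ᵀ and M₂ = S₁ − S₂ = [[0, -30], [0, -20]] = (-10)·[3, 2][0, 1]ᵀ, so take a₁ = [1, 0], b₁ = [2, -1], a₂ = [3, 2], b₂ = [0, 1].
Each slice is an integer combination of E₁ = a₁b₁ᵀ and E₂ = a₂b₂ᵀ: S₁ = 2·E₁ − 6·E₂, S₂ = 2·E₁ + 4·E₂; reading off coefficients, c₁ = [2, 2] and c₂ = [-6, 4].
Hence T = [1, 0] ⊗ [2, -1] ⊗ [2, 2] + [3, 2] ⊗ [0, 1] ⊗ [-6, 4], so rank(T) ≤ 2.
These bounds meet, so rank(T) = 2.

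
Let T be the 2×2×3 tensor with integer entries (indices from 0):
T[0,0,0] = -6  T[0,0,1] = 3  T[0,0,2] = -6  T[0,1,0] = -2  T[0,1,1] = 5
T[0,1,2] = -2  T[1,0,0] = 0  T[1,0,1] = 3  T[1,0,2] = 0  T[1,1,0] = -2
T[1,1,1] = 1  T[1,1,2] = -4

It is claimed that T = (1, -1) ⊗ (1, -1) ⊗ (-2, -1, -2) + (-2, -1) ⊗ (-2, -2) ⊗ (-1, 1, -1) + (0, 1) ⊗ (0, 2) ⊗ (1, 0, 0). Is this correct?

Reconstruct entrywise from the claimed factors. For example, T[0,1,1] = 5 and Σₗ aₗ[0]bₗ[1]cₗ[1] = (1)·(-1)·(-1) + (-2)·(-2)·(1) + (0)·(2)·(0) = 5; checking all 12 entries, every one matches. The claim holds.

Yes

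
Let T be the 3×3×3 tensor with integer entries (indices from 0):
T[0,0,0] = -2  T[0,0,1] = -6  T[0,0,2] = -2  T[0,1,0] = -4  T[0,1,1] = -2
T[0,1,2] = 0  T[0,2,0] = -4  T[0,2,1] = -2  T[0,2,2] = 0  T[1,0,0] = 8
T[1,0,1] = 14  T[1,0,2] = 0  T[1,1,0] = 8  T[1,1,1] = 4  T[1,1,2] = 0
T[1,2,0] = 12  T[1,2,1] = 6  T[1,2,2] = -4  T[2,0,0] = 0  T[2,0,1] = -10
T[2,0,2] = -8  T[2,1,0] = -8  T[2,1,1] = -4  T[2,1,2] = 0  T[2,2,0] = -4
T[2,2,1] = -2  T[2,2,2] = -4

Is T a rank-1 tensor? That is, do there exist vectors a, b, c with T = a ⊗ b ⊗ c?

The mode-2 unfolding of T (rows indexed by j, columns by (i,k) = (0,0), (0,1), (0,2), (1,0), (1,1), (1,2), (2,0), (2,1), (2,2)) is [[-2, -6, -2, 8, 14, 0, 0, -10, -8], [-4, -2, 0, 8, 4, 0, -8, -4, 0], [-4, -2, 0, 12, 6, -4, -4, -2, -4]].
There the 3×3 minor on rows j ∈ {0, 1, 2}, columns (i,k) ∈ {(0,0), (0,1), (1,0)} is det [[-2, -6, 8], [-4, -2, 8], [-4, -2, 12]] = -80 ≠ 0, so this unfolding has rank ≥ 3; CP rank is at least every unfolding rank, so rank(T) ≥ 3.
In particular rank(T) ≥ 3 > 1, so T is not rank-1.

No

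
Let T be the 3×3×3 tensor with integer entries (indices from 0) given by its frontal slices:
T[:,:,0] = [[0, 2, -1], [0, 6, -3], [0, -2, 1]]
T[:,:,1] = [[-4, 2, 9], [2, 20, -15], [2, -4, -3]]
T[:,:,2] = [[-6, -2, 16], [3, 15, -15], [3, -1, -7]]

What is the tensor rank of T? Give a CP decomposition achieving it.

rank(T) = 2

Lower bound: the mode-3 unfolding of T (rows indexed by k, columns by (i,j) = (0,0), (0,1), (0,2), (1,0), (1,1), (1,2), (2,0), (2,1), (2,2)) is [[0, 2, -1, 0, 6, -3, 0, -2, 1], [-4, 2, 9, 2, 20, -15, 2, -4, -3], [-6, -2, 16, 3, 15, -15, 3, -1, -7]].
There the 2×2 minor on rows k ∈ {0, 1}, columns (i,j) ∈ {(0,0), (0,1)} is det [[0, 2], [-4, 2]] = 8 ≠ 0, so this unfolding has rank ≥ 2; CP rank is at least every unfolding rank, so rank(T) ≥ 2. (Flattening ranks never certify an upper bound on CP rank; for that we must actually write T with 2 rank-1 terms.)
Upper bound — finding two terms. Write S_k = T[:,:,k] for the frontal slices: S₀ = [[0, 2, -1], [0, 6, -3], [0, -2, 1]], S₁ = [[-4, 2, 9], [2, 20, -15], [2, -4, -3]], S₂ = [[-6, -2, 16], [3, 15, -15], [3, -1, -7]].
If T = a₁ ⊗ b₁ ⊗ c₁ + a₂ ⊗ b₂ ⊗ c₂ then each S_k = c₁[k]·a₁b₁ᵀ + c₂[k]·a₂b₂ᵀ. S₀ and S₁ are linearly independent, so a₁b₁ᵀ and a₂b₂ᵀ must span the same plane of matrices: they are the rank-1 matrices of the form x·S₀ + y·S₁.
The 2×2 minor of x·S₀ + y·S₁ on rows {0,1}, columns {0,1} is −28·xy − 84·y² = (-28)·(x + 3·y)(y), vanishing at (x:y) = (3:-1) and (1:0).
M₁ = 3·S₀ − S₁ = [[4, 4, -12], [-2, -2, 6], [-2, -2, 6]] = 2·[2, -1, -1][1, 1, -3]ᵀ and M₂ = S₀ = [[0, 2, -1], [0, 6, -3], [0, -2, 1]] = [1, 3, -1][0, 2, -1]ᵀ, so take a₁ = [2, -1, -1], b₁ = [1, 1, -3], a₂ = [1, 3, -1], b₂ = [0, 2, -1].
Each slice is an integer combination of E₁ = a₁b₁ᵀ and E₂ = a₂b₂ᵀ: S₀ = E₂, S₁ = −2·E₁ + 3·E₂, S₂ = −3·E₁ + 2·E₂; reading off coefficients, c₁ = [0, -2, -3] and c₂ = [1, 3, 2].
Hence T = [2, -1, -1] ⊗ [1, 1, -3] ⊗ [0, -2, -3] + [1, 3, -1] ⊗ [0, 2, -1] ⊗ [1, 3, 2], so rank(T) ≤ 2.
These bounds meet, so rank(T) = 2.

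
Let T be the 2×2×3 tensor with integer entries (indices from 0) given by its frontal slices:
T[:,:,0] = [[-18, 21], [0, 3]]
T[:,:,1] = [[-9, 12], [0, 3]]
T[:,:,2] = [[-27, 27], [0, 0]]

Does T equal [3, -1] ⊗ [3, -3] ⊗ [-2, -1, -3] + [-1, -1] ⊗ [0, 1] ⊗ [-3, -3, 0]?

No

Reconstruct entry (1,0,0) from the claimed factors: Σₗ aₗ[1]bₗ[0]cₗ[0] = (-1)·(3)·(-2) + (-1)·(0)·(-3) = 6, but T[1,0,0] = 0. The claim is false.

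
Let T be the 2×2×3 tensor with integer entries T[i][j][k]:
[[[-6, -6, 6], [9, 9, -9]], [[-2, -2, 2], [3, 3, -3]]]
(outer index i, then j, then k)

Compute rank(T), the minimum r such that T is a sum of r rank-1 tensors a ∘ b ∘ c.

1

Lower bound: T ≠ 0 (e.g. T[0,0,0] = -6), so rank(T) ≥ 1.
Upper bound: if T = a ∘ b ∘ c then every fibre of T is a multiple of the corresponding factor, so read the factors off the fibres through the nonzero entry T[0,0,0] = -6.
The mode-1 fibre T[:,0,0] = [-6, -2] gives a = (3, 1) (primitive direction); the mode-2 fibre T[0,:,0] = [-6, 9] gives b = (2, -3); then c[k] = T[0,0,k] / (a[0]·b[0]) = [-6, -6, 6] / 6 = (-1, -1, 1).
Expanding (3, 1) ∘ (2, -3) ∘ (-1, -1, 1) reproduces all 12 entries of T, so T = (3, 1) ∘ (2, -3) ∘ (-1, -1, 1) and rank(T) ≤ 1.
These bounds meet, so rank(T) = 1.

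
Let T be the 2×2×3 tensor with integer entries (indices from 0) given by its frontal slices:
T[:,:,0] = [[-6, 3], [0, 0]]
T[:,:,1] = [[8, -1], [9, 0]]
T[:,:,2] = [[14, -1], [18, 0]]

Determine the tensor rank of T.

2

Lower bound: the mode-1 unfolding of T (rows indexed by i, columns by (j,k) = (0,0), (0,1), (0,2), (1,0), (1,1), (1,2)) is [[-6, 8, 14, 3, -1, -1], [0, 9, 18, 0, 0, 0]].
There the 2×2 minor on rows i ∈ {0, 1}, columns (j,k) ∈ {(0,0), (0,1)} is det [[-6, 8], [0, 9]] = -54 ≠ 0, so this unfolding has rank ≥ 2; CP rank is at least every unfolding rank, so rank(T) ≥ 2. (This is only a lower bound: in general the CP rank may exceed every unfolding rank, so we still need to exhibit 2 rank-1 terms summing to T.)
Upper bound — finding two terms. Write S_k = T[:,:,k] for the frontal slices: S₀ = [[-6, 3], [0, 0]], S₁ = [[8, -1], [9, 0]], S₂ = [[14, -1], [18, 0]].
If T = a₁ ⊗ b₁ ⊗ c₁ + a₂ ⊗ b₂ ⊗ c₂ then each S_k = c₁[k]·a₁b₁ᵀ + c₂[k]·a₂b₂ᵀ. S₀ and S₁ are linearly independent, so a₁b₁ᵀ and a₂b₂ᵀ must span the same plane of matrices: they are the rank-1 matrices of the form x·S₀ + y·S₁.
det(x·S₀ + y·S₁) is −27·xy + 9·y² = (-9)·(3·x − y)(y), vanishing at (x:y) = (1:3) and (1:0).
M₁ = S₀ + 3·S₁ = [[18, 0], [27, 0]] = 9·[2, 3][1, 0]ᵀ and M₂ = S₀ = [[-6, 3], [0, 0]] = (-3)·[1, 0][2, -1]ᵀ, so take a₁ = [2, 3], b₁ = [1, 0], a₂ = [1, 0], b₂ = [2, -1].
Each slice is an integer combination of E₁ = a₁b₁ᵀ and E₂ = a₂b₂ᵀ: S₀ = −3·E₂, S₁ = 3·E₁ + E₂, S₂ = 6·E₁ + E₂; reading off coefficients, c₁ = [0, 3, 6] and c₂ = [-3, 1, 1].
Hence T = [2, 3] ⊗ [1, 0] ⊗ [0, 3, 6] + [1, 0] ⊗ [2, -1] ⊗ [-3, 1, 1], so rank(T) ≤ 2.
These bounds meet, so rank(T) = 2.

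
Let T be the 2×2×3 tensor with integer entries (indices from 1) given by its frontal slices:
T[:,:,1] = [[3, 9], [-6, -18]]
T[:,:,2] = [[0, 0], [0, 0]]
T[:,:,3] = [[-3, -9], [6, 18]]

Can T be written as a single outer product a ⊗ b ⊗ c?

Yes

If T = a ⊗ b ⊗ c then every fibre of T is a multiple of the corresponding factor, so read the factors off the fibres through the nonzero entry T[1,1,1] = 3.
The mode-1 fibre T[:,1,1] = [3, -6] gives a = (1, -2) (primitive direction); the mode-2 fibre T[1,:,1] = [3, 9] gives b = (1, 3); then c[k] = T[1,1,k] / (a[1]·b[1]) = [3, 0, -3] / 1 = (3, 0, -3).
Expanding (1, -2) ⊗ (1, 3) ⊗ (3, 0, -3) reproduces all 12 entries of T, so T = (1, -2) ⊗ (1, 3) ⊗ (3, 0, -3) and rank(T) ≤ 1.
Equivalently every frontal slice T[:,:,k] is c[k] times the rank-1 matrix (1, -2) ⊗ (1, 3). So T has rank 1 (it is nonzero).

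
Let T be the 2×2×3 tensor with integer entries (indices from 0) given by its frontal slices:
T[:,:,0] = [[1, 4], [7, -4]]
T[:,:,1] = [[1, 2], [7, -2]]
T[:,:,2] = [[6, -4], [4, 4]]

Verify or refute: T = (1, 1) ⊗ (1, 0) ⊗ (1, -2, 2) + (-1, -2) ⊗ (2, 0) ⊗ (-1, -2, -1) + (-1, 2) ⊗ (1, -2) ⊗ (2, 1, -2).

Reconstruct entry (1,0,0) from the claimed factors: Σₗ aₗ[1]bₗ[0]cₗ[0] = (1)·(1)·(1) + (-2)·(2)·(-1) + (2)·(1)·(2) = 9, but T[1,0,0] = 7. The claim is false.

No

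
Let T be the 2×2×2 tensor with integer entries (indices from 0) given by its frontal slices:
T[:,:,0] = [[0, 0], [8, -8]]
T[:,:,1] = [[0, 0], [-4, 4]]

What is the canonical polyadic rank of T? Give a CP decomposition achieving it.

rank(T) = 1

Lower bound: T ≠ 0 (e.g. T[1,0,0] = 8), so rank(T) ≥ 1.
Upper bound: if T = a ⊗ b ⊗ c then every fibre of T is a multiple of the corresponding factor, so read the factors off the fibres through the nonzero entry T[1,0,0] = 8.
The mode-1 fibre T[:,0,0] = [0, 8] gives a = (0, 1) (primitive direction); the mode-2 fibre T[1,:,0] = [8, -8] gives b = (1, -1); then c[k] = T[1,0,k] / (a[1]·b[0]) = [8, -4] / 1 = (8, -4).
Expanding (0, 1) ⊗ (1, -1) ⊗ (8, -4) reproduces all 8 entries of T, so T = (0, 1) ⊗ (1, -1) ⊗ (8, -4) and rank(T) ≤ 1.
These bounds meet, so rank(T) = 1.
Check entry T[1,0,1] = -4: (1)·(1)·(-4) = -4.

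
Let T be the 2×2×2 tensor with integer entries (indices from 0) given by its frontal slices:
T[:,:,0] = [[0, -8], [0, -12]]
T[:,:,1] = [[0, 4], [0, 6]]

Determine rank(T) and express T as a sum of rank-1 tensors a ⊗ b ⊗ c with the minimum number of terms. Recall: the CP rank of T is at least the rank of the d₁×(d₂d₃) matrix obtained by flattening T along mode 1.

Lower bound: T ≠ 0 (e.g. T[0,1,0] = -8), so rank(T) ≥ 1.
Upper bound: if T = a ⊗ b ⊗ c then every fibre of T is a multiple of the corresponding factor, so read the factors off the fibres through the nonzero entry T[0,1,0] = -8.
The mode-1 fibre T[:,1,0] = [-8, -12] gives a = [2, 3] (primitive direction); the mode-2 fibre T[0,:,0] = [0, -8] gives b = [0, 1]; then c[k] = T[0,1,k] / (a[0]·b[1]) = [-8, 4] / 2 = [-4, 2].
Expanding [2, 3] ⊗ [0, 1] ⊗ [-4, 2] reproduces all 8 entries of T, so T = [2, 3] ⊗ [0, 1] ⊗ [-4, 2] and rank(T) ≤ 1.
These bounds meet, so rank(T) = 1.
Check entry T[0,1,1] = 4: (2)·(1)·(2) = 4.

rank(T) = 1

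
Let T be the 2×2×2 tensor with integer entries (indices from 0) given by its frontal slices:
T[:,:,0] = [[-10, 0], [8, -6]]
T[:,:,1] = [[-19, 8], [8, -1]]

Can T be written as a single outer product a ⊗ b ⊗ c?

No

The mode-2 unfolding of T (rows indexed by j, columns by (i,k) = (0,0), (0,1), (1,0), (1,1)) is [[-10, -19, 8, 8], [0, 8, -6, -1]].
There the 2×2 minor on rows j ∈ {0, 1}, columns (i,k) ∈ {(0,0), (0,1)} is det [[-10, -19], [0, 8]] = -80 ≠ 0, so this unfolding has rank ≥ 2; CP rank is at least every unfolding rank, so rank(T) ≥ 2.
In particular rank(T) ≥ 2 > 1, so T is not rank-1.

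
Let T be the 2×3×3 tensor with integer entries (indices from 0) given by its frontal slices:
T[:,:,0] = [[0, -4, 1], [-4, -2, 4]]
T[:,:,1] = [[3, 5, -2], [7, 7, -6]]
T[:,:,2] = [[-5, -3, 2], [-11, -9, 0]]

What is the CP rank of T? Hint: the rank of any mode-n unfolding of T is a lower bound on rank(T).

3

Lower bound: the mode-2 unfolding of T (rows indexed by j, columns by (i,k) = (0,0), (0,1), (0,2), (1,0), (1,1), (1,2)) is [[0, 3, -5, -4, 7, -11], [-4, 5, -3, -2, 7, -9], [1, -2, 2, 4, -6, 0]].
There the 3×3 minor on rows j ∈ {0, 1, 2}, columns (i,k) ∈ {(0,0), (0,1), (1,0)} is det [[0, 3, -4], [-4, 5, -2], [1, -2, 4]] = 30 ≠ 0, so this unfolding has rank ≥ 3; CP rank is at least every unfolding rank, so rank(T) ≥ 3. (This is only a lower bound: in general the CP rank may exceed every unfolding rank, so we still need to exhibit 3 rank-1 terms summing to T.)
Upper bound: T is a sum of 3 rank-1 terms, T = (0, 1) ⊗ (1, 0, 1) ⊗ (2, -2, -4) + (1, -1) ⊗ (1, -1, 0) ⊗ (2, -1, -1) + (1, 2) ⊗ (2, 2, -1) ⊗ (-1, 2, -2) (written with every a and b primitive with positive leading entry and the scale carried by c; CP decompositions are not unique, and this one is verified by expanding entrywise), so rank(T) ≤ 3.
These bounds meet, so rank(T) = 3.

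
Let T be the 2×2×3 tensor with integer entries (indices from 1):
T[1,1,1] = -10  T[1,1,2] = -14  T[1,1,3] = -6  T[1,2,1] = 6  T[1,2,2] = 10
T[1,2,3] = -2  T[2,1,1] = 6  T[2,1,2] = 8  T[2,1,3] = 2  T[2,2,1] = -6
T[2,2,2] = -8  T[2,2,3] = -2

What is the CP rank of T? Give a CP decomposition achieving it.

rank(T) = 3

Lower bound: the mode-3 unfolding of T (rows indexed by k, columns by (i,j) = (1,1), (1,2), (2,1), (2,2)) is [[-10, 6, 6, -6], [-14, 10, 8, -8], [-6, -2, 2, -2]].
There the 3×3 minor on rows k ∈ {1, 2, 3}, columns (i,j) ∈ {(1,1), (1,2), (2,1)} is det [[-10, 6, 6], [-14, 10, 8], [-6, -2, 2]] = 48 ≠ 0, so this unfolding has rank ≥ 3; CP rank is at least every unfolding rank, so rank(T) ≥ 3. (Unfolding ranks only ever bound the CP rank from below — rank(T) can be strictly larger than all of them — so the matching upper bound has to come from an explicit 3-term decomposition.)
Upper bound: T is a sum of 3 rank-1 terms, T = [1, -1] ∘ [1, -1] ∘ [-4, -4, -2] + [1, 0] ∘ [1, 1] ∘ [-2, -2, -4] + [2, -1] ∘ [1, -1] ∘ [-2, -4, 0] (written with every a and b primitive with positive leading entry and the scale carried by c; CP decompositions are not unique, and this one is verified by expanding entrywise), so rank(T) ≤ 3.
These bounds meet, so rank(T) = 3.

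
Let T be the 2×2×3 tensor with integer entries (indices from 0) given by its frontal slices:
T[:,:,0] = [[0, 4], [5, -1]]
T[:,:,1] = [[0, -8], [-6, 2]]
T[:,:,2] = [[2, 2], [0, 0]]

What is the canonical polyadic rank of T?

3

Lower bound: the mode-3 unfolding of T (rows indexed by k, columns by (i,j) = (0,0), (0,1), (1,0), (1,1)) is [[0, 4, 5, -1], [0, -8, -6, 2], [2, 2, 0, 0]].
There the 3×3 minor on rows k ∈ {0, 1, 2}, columns (i,j) ∈ {(0,0), (0,1), (1,0)} is det [[0, 4, 5], [0, -8, -6], [2, 2, 0]] = 32 ≠ 0, so this unfolding has rank ≥ 3; CP rank is at least every unfolding rank, so rank(T) ≥ 3. (This is only a lower bound: in general the CP rank may exceed every unfolding rank, so we still need to exhibit 3 rank-1 terms summing to T.)
Upper bound: T is a sum of 3 rank-1 terms, T = (0, 1) ⊗ (1, 0) ⊗ (4, -4, 0) + (1, 0) ⊗ (1, 1) ⊗ (2, -4, 2) + (2, -1) ⊗ (1, -1) ⊗ (-1, 2, 0) (written with every a and b primitive with positive leading entry and the scale carried by c; CP decompositions are not unique, and this one is verified by expanding entrywise), so rank(T) ≤ 3.
These bounds meet, so rank(T) = 3.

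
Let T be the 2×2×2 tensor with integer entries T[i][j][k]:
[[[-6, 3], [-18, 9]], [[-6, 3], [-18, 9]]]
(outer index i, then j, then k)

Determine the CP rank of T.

Lower bound: T ≠ 0 (e.g. T[0,0,0] = -6), so rank(T) ≥ 1.
Upper bound: if T = a ∘ b ∘ c then every fibre of T is a multiple of the corresponding factor, so read the factors off the fibres through the nonzero entry T[0,0,0] = -6.
The mode-1 fibre T[:,0,0] = [-6, -6] gives a = (1, 1) (primitive direction); the mode-2 fibre T[0,:,0] = [-6, -18] gives b = (1, 3); then c[k] = T[0,0,k] / (a[0]·b[0]) = [-6, 3] / 1 = (-6, 3).
Expanding (1, 1) ∘ (1, 3) ∘ (-6, 3) reproduces all 8 entries of T, so T = (1, 1) ∘ (1, 3) ∘ (-6, 3) and rank(T) ≤ 1.
These bounds meet, so rank(T) = 1.

1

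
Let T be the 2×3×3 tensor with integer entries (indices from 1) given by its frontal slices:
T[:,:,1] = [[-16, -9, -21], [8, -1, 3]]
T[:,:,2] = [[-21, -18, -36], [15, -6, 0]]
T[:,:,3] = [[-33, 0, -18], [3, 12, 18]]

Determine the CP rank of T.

2

Lower bound: the mode-3 unfolding of T (rows indexed by k, columns by (i,j) = (1,1), (1,2), (1,3), (2,1), (2,2), (2,3)) is [[-16, -9, -21, 8, -1, 3], [-21, -18, -36, 15, -6, 0], [-33, 0, -18, 3, 12, 18]].
There the 2×2 minor on rows k ∈ {1, 2}, columns (i,j) ∈ {(1,1), (1,2)} is det [[-16, -9], [-21, -18]] = 99 ≠ 0, so this unfolding has rank ≥ 2; CP rank is at least every unfolding rank, so rank(T) ≥ 2. (This is only a lower bound: in general the CP rank may exceed every unfolding rank, so we still need to exhibit 2 rank-1 terms summing to T.)
Upper bound — finding two terms. Write S_k = T[:,:,k] for the frontal slices: S₁ = [[-16, -9, -21], [8, -1, 3]], S₂ = [[-21, -18, -36], [15, -6, 0]], S₃ = [[-33, 0, -18], [3, 12, 18]].
If T = a₁ ∘ b₁ ∘ c₁ + a₂ ∘ b₂ ∘ c₂ then each S_k = c₁[k]·a₁b₁ᵀ + c₂[k]·a₂b₂ᵀ. S₁ and S₂ are linearly independent, so a₁b₁ᵀ and a₂b₂ᵀ must span the same plane of matrices: they are the rank-1 matrices of the form x·S₁ + y·S₂.
The 2×2 minor of x·S₁ + y·S₂ on rows {1,2}, columns {1,2} is 88·x² + 396·xy + 396·y² = 44·(x + 3·y)(2·x + 3·y), vanishing at (x:y) = (3:-1) and (3:-2).
M₁ = 3·S₁ − S₂ = [[-27, -9, -27], [9, 3, 9]] = (-3)·(3, -1)(3, 1, 3)ᵀ and M₂ = 3·S₁ − 2·S₂ = [[-6, 9, 9], [-6, 9, 9]] = (-3)·(1, 1)(2, -3, -3)ᵀ, so take a₁ = (3, -1), b₁ = (3, 1, 3), a₂ = (1, 1), b₂ = (2, -3, -3).
Each slice is an integer combination of E₁ = a₁b₁ᵀ and E₂ = a₂b₂ᵀ: S₁ = −2·E₁ + E₂, S₂ = −3·E₁ + 3·E₂, S₃ = −3·E₁ − 3·E₂; reading off coefficients, c₁ = (-2, -3, -3) and c₂ = (1, 3, -3).
Hence T = (3, -1) ∘ (3, 1, 3) ∘ (-2, -3, -3) + (1, 1) ∘ (2, -3, -3) ∘ (1, 3, -3), so rank(T) ≤ 2.
These bounds meet, so rank(T) = 2.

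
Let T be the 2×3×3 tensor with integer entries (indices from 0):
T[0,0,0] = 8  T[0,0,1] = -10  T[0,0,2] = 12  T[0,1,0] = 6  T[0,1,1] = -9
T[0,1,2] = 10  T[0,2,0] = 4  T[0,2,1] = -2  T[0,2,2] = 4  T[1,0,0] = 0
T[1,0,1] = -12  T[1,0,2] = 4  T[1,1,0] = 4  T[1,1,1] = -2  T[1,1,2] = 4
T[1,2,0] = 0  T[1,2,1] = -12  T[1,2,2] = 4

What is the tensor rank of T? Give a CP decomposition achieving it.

rank(T) = 3

Lower bound: the mode-3 unfolding of T (rows indexed by k, columns by (i,j) = (0,0), (0,1), (0,2), (1,0), (1,1), (1,2)) is [[8, 6, 4, 0, 4, 0], [-10, -9, -2, -12, -2, -12], [12, 10, 4, 4, 4, 4]].
There the 3×3 minor on rows k ∈ {0, 1, 2}, columns (i,j) ∈ {(0,0), (0,1), (1,0)} is det [[8, 6, 0], [-10, -9, -12], [12, 10, 4]] = 48 ≠ 0, so this unfolding has rank ≥ 3; CP rank is at least every unfolding rank, so rank(T) ≥ 3. (Flattening ranks never certify an upper bound on CP rank; for that we must actually write T with 3 rank-1 terms.)
Upper bound: T is a sum of 3 rank-1 terms, T = [0, 1] ⊗ [1, 0, 1] ⊗ [-8, -8, -4] + [1, 0] ⊗ [1, 1, 0] ⊗ [4, -8, 8] + [1, 2] ⊗ [2, 1, 2] ⊗ [2, -1, 2] (one valid choice — decompositions are not unique — normalised so each a, b is primitive with positive first nonzero entry; check it by expanding all entries), so rank(T) ≤ 3.
These bounds meet, so rank(T) = 3.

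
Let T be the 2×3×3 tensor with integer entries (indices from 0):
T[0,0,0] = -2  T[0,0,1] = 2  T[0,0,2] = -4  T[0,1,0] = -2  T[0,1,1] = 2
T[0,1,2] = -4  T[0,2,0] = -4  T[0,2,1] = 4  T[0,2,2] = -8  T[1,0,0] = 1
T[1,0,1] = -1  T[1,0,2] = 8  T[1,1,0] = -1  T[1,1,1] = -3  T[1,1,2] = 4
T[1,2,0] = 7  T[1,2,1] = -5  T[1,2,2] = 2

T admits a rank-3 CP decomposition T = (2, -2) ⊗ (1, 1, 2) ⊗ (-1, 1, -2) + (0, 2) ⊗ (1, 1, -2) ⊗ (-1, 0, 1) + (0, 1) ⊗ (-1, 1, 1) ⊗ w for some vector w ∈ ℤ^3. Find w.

Subtract the known terms from T to get the rank-1 residual R = (0, 1) ⊗ (-1, 1, 1) ⊗ w, so R[i,j,k] = a[i]·b[j]·w[k]. Pick indices with nonzero a[1]·b[0] = (1)·(-1) = -1. Only the fibre through (1,0,·) is needed: R[1,0,:] = T[1,0,:] − Σₗ aₗ[1]bₗ[0]cₗ = [1, -1, 8] − (-2)·(1)·(-1, 1, -2) − (2)·(1)·(-1, 0, 1) = [1, 1, 2]. Then w[k] = R[1,0,k] / -1 for each k, giving w = [1, 1, 2] / -1 = (-1, -1, -2).

w = (-1, -1, -2)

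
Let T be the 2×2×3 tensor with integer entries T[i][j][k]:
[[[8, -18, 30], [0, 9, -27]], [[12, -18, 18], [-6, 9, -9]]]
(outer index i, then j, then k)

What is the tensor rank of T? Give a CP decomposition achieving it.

rank(T) = 2

Lower bound: the mode-2 unfolding of T (rows indexed by j, columns by (i,k) = (0,0), (0,1), (0,2), (1,0), (1,1), (1,2)) is [[8, -18, 30, 12, -18, 18], [0, 9, -27, -6, 9, -9]].
There the 2×2 minor on rows j ∈ {0, 1}, columns (i,k) ∈ {(0,0), (0,1)} is det [[8, -18], [0, 9]] = 72 ≠ 0, so this unfolding has rank ≥ 2; CP rank is at least every unfolding rank, so rank(T) ≥ 2. (Flattening ranks never certify an upper bound on CP rank; for that we must actually write T with 2 rank-1 terms.)
Upper bound — finding two terms. Write S_k = T[:,:,k] for the frontal slices: S₀ = [[8, 0], [12, -6]], S₁ = [[-18, 9], [-18, 9]], S₂ = [[30, -27], [18, -9]].
If T = a₁ ⊗ b₁ ⊗ c₁ + a₂ ⊗ b₂ ⊗ c₂ then each S_k = c₁[k]·a₁b₁ᵀ + c₂[k]·a₂b₂ᵀ. S₀ and S₁ are linearly independent, so a₁b₁ᵀ and a₂b₂ᵀ must span the same plane of matrices: they are the rank-1 matrices of the form x·S₀ + y·S₁.
det(x·S₀ + y·S₁) is −48·x² + 72·xy = (-24)·(2·x − 3·y)(x), vanishing at (x:y) = (3:2) and (0:1).
M₁ = 3·S₀ + 2·S₁ = [[-12, 18], [0, 0]] = (-6)·(1, 0)(2, -3)ᵀ and M₂ = S₁ = [[-18, 9], [-18, 9]] = (-9)·(1, 1)(2, -1)ᵀ, so take a₁ = (1, 0), b₁ = (2, -3), a₂ = (1, 1), b₂ = (2, -1).
Each slice is an integer combination of E₁ = a₁b₁ᵀ and E₂ = a₂b₂ᵀ: S₀ = −2·E₁ + 6·E₂, S₁ = −9·E₂, S₂ = 6·E₁ + 9·E₂; reading off coefficients, c₁ = (-2, 0, 6) and c₂ = (6, -9, 9).
Hence T = (1, 0) ⊗ (2, -3) ⊗ (-2, 0, 6) + (1, 1) ⊗ (2, -1) ⊗ (6, -9, 9), so rank(T) ≤ 2.
These bounds meet, so rank(T) = 2.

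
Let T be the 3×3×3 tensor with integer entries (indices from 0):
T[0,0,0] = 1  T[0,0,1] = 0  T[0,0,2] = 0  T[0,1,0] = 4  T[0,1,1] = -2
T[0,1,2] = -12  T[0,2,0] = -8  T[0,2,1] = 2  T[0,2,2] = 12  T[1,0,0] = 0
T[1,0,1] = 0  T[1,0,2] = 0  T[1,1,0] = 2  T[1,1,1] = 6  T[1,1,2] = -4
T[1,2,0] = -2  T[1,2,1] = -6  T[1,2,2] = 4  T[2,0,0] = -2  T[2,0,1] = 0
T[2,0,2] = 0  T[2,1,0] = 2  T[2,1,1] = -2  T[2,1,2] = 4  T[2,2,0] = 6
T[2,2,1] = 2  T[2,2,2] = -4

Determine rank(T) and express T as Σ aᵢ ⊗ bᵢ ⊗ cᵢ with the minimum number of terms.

Lower bound: the mode-1 unfolding of T (rows indexed by i, columns by (j,k) = (0,0), (0,1), (0,2), (1,0), (1,1), (1,2), (2,0), (2,1), (2,2)) is [[1, 0, 0, 4, -2, -12, -8, 2, 12], [0, 0, 0, 2, 6, -4, -2, -6, 4], [-2, 0, 0, 2, -2, 4, 6, 2, -4]].
There the 3×3 minor on rows i ∈ {0, 1, 2}, columns (j,k) ∈ {(0,0), (1,0), (1,1)} is det [[1, 4, -2], [0, 2, 6], [-2, 2, -2]] = -72 ≠ 0, so this unfolding has rank ≥ 3; CP rank is at least every unfolding rank, so rank(T) ≥ 3. (This is only a lower bound: in general the CP rank may exceed every unfolding rank, so we still need to exhibit 3 rank-1 terms summing to T.)
Upper bound: T is a sum of 3 rank-1 terms, T = (1, 0, -2) ⊗ (1, -2, -2) ⊗ (1, 0, 0) + (1, 2, -1) ⊗ (0, 1, -1) ⊗ (2, 2, -4) + (2, -1, 0) ⊗ (0, 1, -1) ⊗ (2, -2, -4) (one valid choice — decompositions are not unique — normalised so each a, b is primitive with positive first nonzero entry; check it by expanding all entries), so rank(T) ≤ 3.
These bounds meet, so rank(T) = 3.

rank(T) = 3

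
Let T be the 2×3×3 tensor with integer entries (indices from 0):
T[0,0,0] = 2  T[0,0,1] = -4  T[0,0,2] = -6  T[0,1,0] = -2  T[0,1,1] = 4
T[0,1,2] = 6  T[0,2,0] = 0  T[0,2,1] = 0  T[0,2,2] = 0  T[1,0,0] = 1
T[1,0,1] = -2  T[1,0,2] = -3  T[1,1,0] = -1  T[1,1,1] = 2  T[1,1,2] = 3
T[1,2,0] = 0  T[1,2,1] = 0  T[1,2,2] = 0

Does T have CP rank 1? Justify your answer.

Yes

If T = a ⊗ b ⊗ c then every fibre of T is a multiple of the corresponding factor, so read the factors off the fibres through the nonzero entry T[0,0,0] = 2.
The mode-1 fibre T[:,0,0] = [2, 1] gives a = [2, 1] (primitive direction); the mode-2 fibre T[0,:,0] = [2, -2, 0] gives b = [1, -1, 0]; then c[k] = T[0,0,k] / (a[0]·b[0]) = [2, -4, -6] / 2 = [1, -2, -3].
Expanding [2, 1] ⊗ [1, -1, 0] ⊗ [1, -2, -3] reproduces all 18 entries of T, so T = [2, 1] ⊗ [1, -1, 0] ⊗ [1, -2, -3] and rank(T) ≤ 1.
Equivalently every frontal slice T[:,:,k] is c[k] times the rank-1 matrix [2, 1] ⊗ [1, -1, 0]. So T has rank 1 (it is nonzero).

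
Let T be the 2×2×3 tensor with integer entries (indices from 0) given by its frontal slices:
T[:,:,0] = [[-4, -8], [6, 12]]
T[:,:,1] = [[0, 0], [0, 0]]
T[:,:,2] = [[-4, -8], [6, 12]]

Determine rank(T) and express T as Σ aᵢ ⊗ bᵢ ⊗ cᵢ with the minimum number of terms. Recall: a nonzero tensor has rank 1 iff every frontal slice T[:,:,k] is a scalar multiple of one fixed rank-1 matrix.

rank(T) = 1

Lower bound: T ≠ 0 (e.g. T[0,0,0] = -4), so rank(T) ≥ 1.
Upper bound: if T = a ⊗ b ⊗ c then every fibre of T is a multiple of the corresponding factor, so read the factors off the fibres through the nonzero entry T[0,0,0] = -4.
The mode-1 fibre T[:,0,0] = [-4, 6] gives a = [2, -3] (primitive direction); the mode-2 fibre T[0,:,0] = [-4, -8] gives b = [1, 2]; then c[k] = T[0,0,k] / (a[0]·b[0]) = [-4, 0, -4] / 2 = [-2, 0, -2].
Expanding [2, -3] ⊗ [1, 2] ⊗ [-2, 0, -2] reproduces all 12 entries of T, so T = [2, -3] ⊗ [1, 2] ⊗ [-2, 0, -2] and rank(T) ≤ 1.
These bounds meet, so rank(T) = 1.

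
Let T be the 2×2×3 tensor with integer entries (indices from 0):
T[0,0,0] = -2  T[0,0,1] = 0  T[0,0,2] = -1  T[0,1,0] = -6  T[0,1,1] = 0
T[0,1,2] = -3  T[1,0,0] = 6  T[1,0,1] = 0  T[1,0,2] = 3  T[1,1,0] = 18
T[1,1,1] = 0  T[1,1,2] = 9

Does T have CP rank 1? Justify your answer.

Yes

If T = a (x) b (x) c then every fibre of T is a multiple of the corresponding factor, so read the factors off the fibres through the nonzero entry T[0,0,0] = -2.
The mode-1 fibre T[:,0,0] = [-2, 6] gives a = [1, -3] (primitive direction); the mode-2 fibre T[0,:,0] = [-2, -6] gives b = [1, 3]; then c[k] = T[0,0,k] / (a[0]·b[0]) = [-2, 0, -1] / 1 = [-2, 0, -1].
Expanding [1, -3] (x) [1, 3] (x) [-2, 0, -1] reproduces all 12 entries of T, so T = [1, -3] (x) [1, 3] (x) [-2, 0, -1] and rank(T) ≤ 1.
Equivalently every frontal slice T[:,:,k] is c[k] times the rank-1 matrix [1, -3] (x) [1, 3]. So T has rank 1 (it is nonzero).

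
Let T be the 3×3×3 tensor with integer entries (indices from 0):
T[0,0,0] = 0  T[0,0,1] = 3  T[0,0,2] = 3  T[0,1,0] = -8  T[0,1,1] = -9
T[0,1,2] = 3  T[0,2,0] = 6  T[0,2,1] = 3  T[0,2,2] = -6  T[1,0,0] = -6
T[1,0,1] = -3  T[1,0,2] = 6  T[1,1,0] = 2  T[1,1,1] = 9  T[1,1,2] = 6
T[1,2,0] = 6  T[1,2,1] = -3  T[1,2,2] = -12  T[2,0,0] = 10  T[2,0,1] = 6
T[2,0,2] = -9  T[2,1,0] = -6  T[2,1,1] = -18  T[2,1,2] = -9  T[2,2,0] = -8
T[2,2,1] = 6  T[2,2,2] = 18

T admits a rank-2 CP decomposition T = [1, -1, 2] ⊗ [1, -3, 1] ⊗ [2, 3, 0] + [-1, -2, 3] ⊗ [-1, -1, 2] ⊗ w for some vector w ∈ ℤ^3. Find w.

Subtract the known terms from T to get the rank-1 residual R = [-1, -2, 3] ⊗ [-1, -1, 2] ⊗ w, so R[i,j,k] = a[i]·b[j]·w[k]. Pick indices with nonzero a[0]·b[0] = (-1)·(-1) = 1. Only the fibre through (0,0,·) is needed: R[0,0,:] = T[0,0,:] − Σₗ aₗ[0]bₗ[0]cₗ = [0, 3, 3] − (1)·(1)·[2, 3, 0] = [-2, 0, 3]. Then w[k] = R[0,0,k] / 1 for each k, giving w = [-2, 0, 3] / 1 = [-2, 0, 3].

w = [-2, 0, 3]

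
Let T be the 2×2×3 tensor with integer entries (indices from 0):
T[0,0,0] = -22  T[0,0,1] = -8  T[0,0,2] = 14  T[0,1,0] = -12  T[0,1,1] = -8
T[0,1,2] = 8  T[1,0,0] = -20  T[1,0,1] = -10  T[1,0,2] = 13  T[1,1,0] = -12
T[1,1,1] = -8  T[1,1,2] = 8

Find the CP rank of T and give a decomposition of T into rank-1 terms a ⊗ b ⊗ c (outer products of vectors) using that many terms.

Lower bound: the mode-1 unfolding of T (rows indexed by i, columns by (j,k) = (0,0), (0,1), (0,2), (1,0), (1,1), (1,2)) is [[-22, -8, 14, -12, -8, 8], [-20, -10, 13, -12, -8, 8]].
There the 2×2 minor on rows i ∈ {0, 1}, columns (j,k) ∈ {(0,0), (0,1)} is det [[-22, -8], [-20, -10]] = 60 ≠ 0, so this unfolding has rank ≥ 2; CP rank is at least every unfolding rank, so rank(T) ≥ 2. (This is only a lower bound: in general the CP rank may exceed every unfolding rank, so we still need to exhibit 2 rank-1 terms summing to T.)
Upper bound — finding two terms. Write S_k = T[:,:,k] for the frontal slices: S₀ = [[-22, -12], [-20, -12]], S₁ = [[-8, -8], [-10, -8]], S₂ = [[14, 8], [13, 8]].
If T = a₁ ⊗ b₁ ⊗ c₁ + a₂ ⊗ b₂ ⊗ c₂ then each S_k = c₁[k]·a₁b₁ᵀ + c₂[k]·a₂b₂ᵀ. S₀ and S₁ are linearly independent, so a₁b₁ᵀ and a₂b₂ᵀ must span the same plane of matrices: they are the rank-1 matrices of the form x·S₀ + y·S₁.
det(x·S₀ + y·S₁) is 24·x² − 8·xy − 16·y² = 8·(3·x + 2·y)(x − y), vanishing at (x:y) = (2:-3) and (1:1).
M₁ = 2·S₀ − 3·S₁ = [[-20, 0], [-10, 0]] = (-10)·(2, 1)(1, 0)ᵀ and M₂ = S₀ + S₁ = [[-30, -20], [-30, -20]] = (-10)·(1, 1)(3, 2)ᵀ, so take a₁ = (2, 1), b₁ = (1, 0), a₂ = (1, 1), b₂ = (3, 2).
Each slice is an integer combination of E₁ = a₁b₁ᵀ and E₂ = a₂b₂ᵀ: S₀ = −2·E₁ − 6·E₂, S₁ = 2·E₁ − 4·E₂, S₂ = E₁ + 4·E₂; reading off coefficients, c₁ = (-2, 2, 1) and c₂ = (-6, -4, 4).
Hence T = (2, 1) ⊗ (1, 0) ⊗ (-2, 2, 1) + (1, 1) ⊗ (3, 2) ⊗ (-6, -4, 4), so rank(T) ≤ 2.
These bounds meet, so rank(T) = 2.
Check entry T[1,0,0] = -20: (1)·(1)·(-2) + (1)·(3)·(-6) = -20.

rank(T) = 2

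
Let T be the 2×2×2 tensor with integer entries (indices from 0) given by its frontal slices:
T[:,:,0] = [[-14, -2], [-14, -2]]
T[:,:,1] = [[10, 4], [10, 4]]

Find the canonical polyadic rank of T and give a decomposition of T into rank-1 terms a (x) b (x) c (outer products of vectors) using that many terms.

Lower bound: the mode-3 unfolding of T (rows indexed by k, columns by (i,j) = (0,0), (0,1), (1,0), (1,1)) is [[-14, -2, -14, -2], [10, 4, 10, 4]].
There the 2×2 minor on rows k ∈ {0, 1}, columns (i,j) ∈ {(0,0), (0,1)} is det [[-14, -2], [10, 4]] = -36 ≠ 0, so this unfolding has rank ≥ 2; CP rank is at least every unfolding rank, so rank(T) ≥ 2. (Unfolding ranks only ever bound the CP rank from below — rank(T) can be strictly larger than all of them — so the matching upper bound has to come from an explicit 2-term decomposition.)
Upper bound — finding two terms. Every mode-1 slice of T is a multiple of one matrix: T[i,:,:] = a[i]·M with a = [1, 1] and M = [[-14, 10], [-2, 4]] (rows indexed by j, columns by k). So it suffices to write M as a sum of two rank-1 matrices.
Splitting M by its rows (j = 0, 1), M = [1, 0][-14, 10]ᵀ + [0, 1][-2, 4]ᵀ.
Hence T = [1, 1] (x) [1, 0] (x) [-14, 10] + [1, 1] (x) [0, 1] (x) [-2, 4], so rank(T) ≤ 2.
These bounds meet, so rank(T) = 2.
Check entry T[0,0,0] = -14: (1)·(1)·(-14) + (1)·(0)·(-2) = -14.

rank(T) = 2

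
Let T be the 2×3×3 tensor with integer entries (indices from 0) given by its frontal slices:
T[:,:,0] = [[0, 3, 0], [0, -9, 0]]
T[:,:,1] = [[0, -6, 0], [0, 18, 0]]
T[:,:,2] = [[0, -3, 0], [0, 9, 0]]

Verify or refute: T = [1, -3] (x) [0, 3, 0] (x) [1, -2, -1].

Yes

Reconstruct entrywise from the claimed factors. For example, T[0,0,0] = 0 and Σₗ aₗ[0]bₗ[0]cₗ[0] = (1)·(0)·(1) = 0; checking all 18 entries, every one matches. The claim holds.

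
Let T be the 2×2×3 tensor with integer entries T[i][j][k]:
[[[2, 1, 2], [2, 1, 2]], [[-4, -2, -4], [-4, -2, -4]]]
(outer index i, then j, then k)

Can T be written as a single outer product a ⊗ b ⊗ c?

Yes

If T = a ⊗ b ⊗ c then every fibre of T is a multiple of the corresponding factor, so read the factors off the fibres through the nonzero entry T[0,0,0] = 2.
The mode-1 fibre T[:,0,0] = [2, -4] gives a = (1, -2) (primitive direction); the mode-2 fibre T[0,:,0] = [2, 2] gives b = (1, 1); then c[k] = T[0,0,k] / (a[0]·b[0]) = [2, 1, 2] / 1 = (2, 1, 2).
Expanding (1, -2) ⊗ (1, 1) ⊗ (2, 1, 2) reproduces all 12 entries of T, so T = (1, -2) ⊗ (1, 1) ⊗ (2, 1, 2) and rank(T) ≤ 1.
Equivalently every frontal slice T[:,:,k] is c[k] times the rank-1 matrix (1, -2) ⊗ (1, 1). So T has rank 1 (it is nonzero).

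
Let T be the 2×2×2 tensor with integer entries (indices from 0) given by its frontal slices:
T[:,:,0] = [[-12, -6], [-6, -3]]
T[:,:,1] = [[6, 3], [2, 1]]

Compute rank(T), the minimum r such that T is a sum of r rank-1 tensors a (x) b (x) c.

Lower bound: in the mode-3 unfolding of T (rows indexed by k, columns by (i,j)) the 2×2 minor on rows k ∈ {0, 1}, columns (i,j) ∈ {(0,0), (1,0)} is det [[-12, -6], [6, 2]] = 12 ≠ 0, so that unfolding has rank ≥ 2 and hence rank(T) ≥ 2 (CP rank is at least every unfolding rank, though it can be larger).
Upper bound: T[:,j,:] = b[j]·M for every slice, with b = [2, 1] and M = [[-6, 3], [-3, 1]] (rows i, columns k).
Splitting M by its rows (i = 0, 1), M = [1, 0][-6, 3]ᵀ + [0, 1][-3, 1]ᵀ.
Hence T = [1, 0] (x) [2, 1] (x) [-6, 3] + [0, 1] (x) [2, 1] (x) [-3, 1], so rank(T) ≤ 2.
These bounds meet, so rank(T) = 2.

2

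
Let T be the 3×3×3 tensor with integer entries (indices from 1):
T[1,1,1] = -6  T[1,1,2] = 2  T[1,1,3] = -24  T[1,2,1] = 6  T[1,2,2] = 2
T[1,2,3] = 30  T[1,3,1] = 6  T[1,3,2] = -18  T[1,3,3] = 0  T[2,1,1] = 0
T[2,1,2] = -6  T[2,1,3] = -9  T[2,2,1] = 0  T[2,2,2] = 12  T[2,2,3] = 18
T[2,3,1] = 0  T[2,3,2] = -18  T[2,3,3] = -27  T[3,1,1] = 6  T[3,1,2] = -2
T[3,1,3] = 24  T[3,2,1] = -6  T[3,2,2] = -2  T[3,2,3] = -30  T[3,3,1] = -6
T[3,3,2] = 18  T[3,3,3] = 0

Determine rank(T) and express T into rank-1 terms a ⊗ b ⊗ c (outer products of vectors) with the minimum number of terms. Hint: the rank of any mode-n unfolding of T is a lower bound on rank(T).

rank(T) = 2

Lower bound: in the mode-3 unfolding of T (rows indexed by k, columns by (i,j)) the 2×2 minor on rows k ∈ {1, 2}, columns (i,j) ∈ {(1,1), (1,2)} is det [[-6, 6], [2, 2]] = -24 ≠ 0, so that unfolding has rank ≥ 2 and hence rank(T) ≥ 2 (CP rank is at least every unfolding rank, though it can be larger).
Upper bound: with S_k = T[:,:,k], the two rank-1 terms a₁b₁ᵀ, a₂b₂ᵀ are the rank-1 members of the pencil x·S₁ + y·S₂.
The 2×2 minor of x·S₁ + y·S₂ on rows {1,2}, columns {1,2} is −36·xy + 36·y² = (-36)·(x − y)(y), vanishing at (x:y) = (1:1) and (1:0).
M₁ = S₁ + S₂ = [[-4, 8, -12], [-6, 12, -18], [4, -8, 12]] = (-2)·[2, 3, -2][1, -2, 3]ᵀ and M₂ = S₁ = [[-6, 6, 6], [0, 0, 0], [6, -6, -6]] = (-6)·[1, 0, -1][1, -1, -1]ᵀ, so take a₁ = [2, 3, -2], b₁ = [1, -2, 3], a₂ = [1, 0, -1], b₂ = [1, -1, -1].
Each slice is an integer combination of E₁ = a₁b₁ᵀ and E₂ = a₂b₂ᵀ: S₁ = −6·E₂, S₂ = −2·E₁ + 6·E₂, S₃ = −3·E₁ − 18·E₂; reading off coefficients, c₁ = [0, -2, -3] and c₂ = [-6, 6, -18].
Hence T = [2, 3, -2] ⊗ [1, -2, 3] ⊗ [0, -2, -3] + [1, 0, -1] ⊗ [1, -1, -1] ⊗ [-6, 6, -18], so rank(T) ≤ 2.
These bounds meet, so rank(T) = 2.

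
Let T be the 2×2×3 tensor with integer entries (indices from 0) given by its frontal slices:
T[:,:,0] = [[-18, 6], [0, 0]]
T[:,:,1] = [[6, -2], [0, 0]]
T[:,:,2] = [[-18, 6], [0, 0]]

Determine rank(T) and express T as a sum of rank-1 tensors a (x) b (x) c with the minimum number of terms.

Lower bound: T ≠ 0 (e.g. T[0,0,0] = -18), so rank(T) ≥ 1.
Upper bound: if T = a (x) b (x) c then every fibre of T is a multiple of the corresponding factor, so read the factors off the fibres through the nonzero entry T[0,0,0] = -18.
The mode-1 fibre T[:,0,0] = [-18, 0] gives a = [1, 0] (primitive direction); the mode-2 fibre T[0,:,0] = [-18, 6] gives b = [3, -1]; then c[k] = T[0,0,k] / (a[0]·b[0]) = [-18, 6, -18] / 3 = [-6, 2, -6].
Expanding [1, 0] (x) [3, -1] (x) [-6, 2, -6] reproduces all 12 entries of T, so T = [1, 0] (x) [3, -1] (x) [-6, 2, -6] and rank(T) ≤ 1.
These bounds meet, so rank(T) = 1.

rank(T) = 1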